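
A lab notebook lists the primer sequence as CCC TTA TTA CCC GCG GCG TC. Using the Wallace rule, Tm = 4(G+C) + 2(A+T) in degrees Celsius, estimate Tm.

66°C

Base counts: T=5, C=9, G=4, A=2
So N_AT = 7 and N_GC = 13.
Tm = 4·13 + 2·7 = 52 + 14 = 66°C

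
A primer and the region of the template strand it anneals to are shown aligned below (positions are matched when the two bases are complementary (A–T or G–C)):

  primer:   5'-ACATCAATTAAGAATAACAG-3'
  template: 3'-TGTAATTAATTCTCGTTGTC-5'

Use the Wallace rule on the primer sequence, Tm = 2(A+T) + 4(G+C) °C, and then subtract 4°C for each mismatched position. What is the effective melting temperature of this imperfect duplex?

Primer base counts: A=11, T=4, G=2, C=3 → A+T=15, G+C=5
Perfect-match Tm = 2(15) + 4(5) = 30 + 20 = 50°C
Mismatches (positions where the bases are not complementary): 3 (at positions 5, 14, 15)
Effective Tm = 50 − 3×4 = 50 − 12 = 38°C

38°C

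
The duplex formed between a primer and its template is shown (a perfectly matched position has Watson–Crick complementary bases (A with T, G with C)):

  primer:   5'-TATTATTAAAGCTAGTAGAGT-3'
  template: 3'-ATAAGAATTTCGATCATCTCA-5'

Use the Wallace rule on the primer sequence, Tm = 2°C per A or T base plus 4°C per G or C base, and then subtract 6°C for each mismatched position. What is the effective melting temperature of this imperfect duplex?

Primer base counts: A=8, T=8, G=4, C=1 → A+T=16, G+C=5
Perfect-match Tm = 2(16) + 4(5) = 32 + 20 = 52°C
Mismatches (positions where the bases are not complementary): 1 (at position 5)
Effective Tm = 52 − 1×6 = 52 − 6 = 46°C

46°C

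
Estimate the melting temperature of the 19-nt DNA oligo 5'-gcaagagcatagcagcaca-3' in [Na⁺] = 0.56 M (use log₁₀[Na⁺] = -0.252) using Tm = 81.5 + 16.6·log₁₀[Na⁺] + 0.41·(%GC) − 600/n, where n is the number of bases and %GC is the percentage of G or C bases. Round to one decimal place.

67.3°C

Length n = 19. Base counts: C=5, T=1, A=8, G=5
G+C = 10, so %GC = 10/19 × 100 = 52.632%
Salt term: 16.6 × (-0.252) = -4.183
GC term: 0.41 × 52.632 = 21.579; length term: −600/19 = −31.579
Tm = 81.5 + (-4.183) + 21.579 − 31.579 = 67.317 → 67.3°C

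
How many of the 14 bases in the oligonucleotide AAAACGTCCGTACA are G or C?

Base counts: G=2, A=6, T=2, C=4
Total G or C: 2 + 4 = 6

6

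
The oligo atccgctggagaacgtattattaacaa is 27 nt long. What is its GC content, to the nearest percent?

37%

Scanning the sequence gives A=10, T=7, C=5, G=5.
G+C = 5 + 5 = 10 out of 27 bases
%GC = 10/27 × 100 = 37.04% ≈ 37%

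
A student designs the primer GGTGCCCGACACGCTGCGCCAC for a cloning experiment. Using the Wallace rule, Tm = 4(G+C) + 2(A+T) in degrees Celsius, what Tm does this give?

C=10, A=3, T=2, G=7
A+T = 5, G+C = 17
Tm = 4·17 + 2·5 = 68 + 10 = 78°C

78°C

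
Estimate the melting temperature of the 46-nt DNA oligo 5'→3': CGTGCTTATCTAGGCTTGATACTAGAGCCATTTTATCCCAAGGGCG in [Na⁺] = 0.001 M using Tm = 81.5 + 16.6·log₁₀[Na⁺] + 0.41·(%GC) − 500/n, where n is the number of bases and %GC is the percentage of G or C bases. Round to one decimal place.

Length n = 46. Base counts: T=14, A=10, C=11, G=11
G+C = 22, so %GC = 22/46 × 100 = 47.826%
Salt term: 16.6 × (-3) = -49.8
GC term: 0.41 × 47.826 = 19.609; length term: −500/46 = −10.87
Tm = 81.5 + (-49.8) + 19.609 − 10.87 = 40.439 → 40.4°C

40.4°C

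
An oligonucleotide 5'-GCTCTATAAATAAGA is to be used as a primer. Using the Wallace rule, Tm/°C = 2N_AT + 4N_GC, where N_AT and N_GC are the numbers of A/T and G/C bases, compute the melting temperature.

Base counts: T=4, C=2, G=2, A=7
A+T = 11, G+C = 4
Tm = 2×11 + 4×4 = 38°C

38°C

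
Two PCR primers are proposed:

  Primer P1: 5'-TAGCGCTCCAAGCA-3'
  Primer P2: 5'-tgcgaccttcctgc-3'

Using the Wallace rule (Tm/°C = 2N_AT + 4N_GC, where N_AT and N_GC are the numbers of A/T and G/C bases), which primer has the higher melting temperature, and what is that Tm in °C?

Primer P1: A+T=6, G+C=8 → Tm = 2(6)+4(8) = 44°C
Primer P2: A+T=5, G+C=9 → Tm = 2(5)+4(9) = 46°C
44°C vs 46°C → primer P2 is higher.

Primer P2, 46°C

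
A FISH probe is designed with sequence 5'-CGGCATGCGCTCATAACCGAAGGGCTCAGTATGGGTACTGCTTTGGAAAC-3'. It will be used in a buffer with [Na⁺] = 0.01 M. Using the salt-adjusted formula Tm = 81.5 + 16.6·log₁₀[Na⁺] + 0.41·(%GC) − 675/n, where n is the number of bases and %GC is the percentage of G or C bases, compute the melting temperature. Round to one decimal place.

Length n = 50. Counting bases: G=15, T=11, A=12, C=12
G+C = 27, so %GC = 27/50 × 100 = 54%
Salt term: 16.6 × (-2) = -33.2
GC term: 0.41 × 54 = 22.14; length term: −675/50 = −13.5
Tm = 81.5 + (-33.2) + 22.14 − 13.5 = 56.94 → 56.9°C

56.9°C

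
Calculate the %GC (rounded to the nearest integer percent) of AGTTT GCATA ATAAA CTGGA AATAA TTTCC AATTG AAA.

24%

Counting bases: C=4, A=17, T=12, G=5
G+C = 5 + 4 = 9 out of 38 bases
%GC = 9/38 × 100 = 23.68% ≈ 24%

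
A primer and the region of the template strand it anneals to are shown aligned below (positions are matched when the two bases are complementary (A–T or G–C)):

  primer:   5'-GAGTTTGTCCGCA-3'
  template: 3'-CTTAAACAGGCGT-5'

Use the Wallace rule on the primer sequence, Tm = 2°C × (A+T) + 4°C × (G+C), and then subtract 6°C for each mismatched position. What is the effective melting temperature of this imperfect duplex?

Primer base counts: A=2, T=4, G=4, C=3 → A+T=6, G+C=7
Perfect-match Tm = 2(6) + 4(7) = 12 + 28 = 40°C
Mismatches (positions where the bases are not complementary): 1 (at position 3)
Effective Tm = 40 − 1×6 = 40 − 6 = 34°C

34°C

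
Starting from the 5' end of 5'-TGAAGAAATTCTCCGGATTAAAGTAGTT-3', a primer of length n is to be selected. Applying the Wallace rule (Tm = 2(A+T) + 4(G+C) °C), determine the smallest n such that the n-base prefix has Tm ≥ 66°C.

n = 25

First 24 bases: TGAAGAAATTCTCCGGATTAAAGT → Tm = 64°C (< 66°C)
First 25 bases: TGAAGAAATTCTCCGGATTAAAGTA → Tm = 66°C (≥ 66°C)
Since every base adds ≥2°C, Tm only increases with n, so the threshold is first crossed at n = 25.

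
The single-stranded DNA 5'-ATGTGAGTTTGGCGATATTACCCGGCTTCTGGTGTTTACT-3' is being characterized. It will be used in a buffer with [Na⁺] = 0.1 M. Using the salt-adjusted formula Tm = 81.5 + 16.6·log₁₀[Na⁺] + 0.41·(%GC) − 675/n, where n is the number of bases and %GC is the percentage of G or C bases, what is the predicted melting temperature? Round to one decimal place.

66.5°C

Length n = 40. Counting bases: T=16, A=6, C=7, G=11
G+C = 18, so %GC = 18/40 × 100 = 45%
Salt term: 16.6 × (-1) = -16.6
GC term: 0.41 × 45 = 18.45; length term: −675/40 = −16.875
Tm = 81.5 + (-16.6) + 18.45 − 16.875 = 66.475 → 66.5°C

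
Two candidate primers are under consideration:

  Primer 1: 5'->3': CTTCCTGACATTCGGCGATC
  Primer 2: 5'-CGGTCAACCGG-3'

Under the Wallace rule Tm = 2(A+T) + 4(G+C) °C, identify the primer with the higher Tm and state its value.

Primer 1: A+T=9, G+C=11 → Tm = 2(9)+4(11) = 62°C
Primer 2: A+T=3, G+C=8 → Tm = 2(3)+4(8) = 38°C
62°C vs 38°C → primer 1 is higher.

Primer 1, 62°C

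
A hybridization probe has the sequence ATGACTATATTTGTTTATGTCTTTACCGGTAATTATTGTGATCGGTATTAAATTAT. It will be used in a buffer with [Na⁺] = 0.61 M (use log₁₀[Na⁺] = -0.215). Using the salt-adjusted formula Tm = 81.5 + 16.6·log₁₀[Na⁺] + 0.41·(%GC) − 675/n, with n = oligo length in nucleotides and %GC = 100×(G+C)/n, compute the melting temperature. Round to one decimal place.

Length n = 56. C=5, A=15, T=27, G=9
G+C = 14, so %GC = 14/56 × 100 = 25%
Salt term: 16.6 × (-0.215) = -3.569
GC term: 0.41 × 25 = 10.25; length term: −675/56 = −12.054
Tm = 81.5 + (-3.569) + 10.25 − 12.054 = 76.127 → 76.1°C

76.1°C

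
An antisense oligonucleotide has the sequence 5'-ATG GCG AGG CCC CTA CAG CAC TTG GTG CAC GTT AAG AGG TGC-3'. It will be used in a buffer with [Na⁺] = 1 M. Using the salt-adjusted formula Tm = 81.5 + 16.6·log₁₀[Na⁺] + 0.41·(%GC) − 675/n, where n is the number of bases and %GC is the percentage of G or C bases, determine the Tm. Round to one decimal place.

Length n = 42. Scanning the sequence gives C=11, A=9, T=8, G=14.
G+C = 25, so %GC = 25/42 × 100 = 59.524%
Salt term: 16.6 × (0) = 0
GC term: 0.41 × 59.524 = 24.405; length term: −675/42 = −16.071
Tm = 81.5 + (0) + 24.405 − 16.071 = 89.834 → 89.8°C

89.8°C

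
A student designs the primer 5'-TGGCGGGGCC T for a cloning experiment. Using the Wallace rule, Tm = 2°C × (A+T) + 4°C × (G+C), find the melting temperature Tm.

40°C

Scanning the sequence gives G=6, C=3, A=0, T=2.
AT pairs contribute 2, GC pairs contribute 9.
Tm = 2×2 + 4×9 = 40°C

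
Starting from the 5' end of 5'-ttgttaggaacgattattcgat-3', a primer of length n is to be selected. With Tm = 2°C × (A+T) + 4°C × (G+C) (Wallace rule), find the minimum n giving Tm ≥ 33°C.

First 11 bases: TTGTTAGGAAC → Tm = 30°C (< 33°C)
First 12 bases: TTGTTAGGAACG → Tm = 34°C (≥ 33°C)
Each additional base adds 2°C (A/T) or 4°C (G/C), so Tm is non-decreasing in n; n = 12 is the first length to reach 33°C.

n = 12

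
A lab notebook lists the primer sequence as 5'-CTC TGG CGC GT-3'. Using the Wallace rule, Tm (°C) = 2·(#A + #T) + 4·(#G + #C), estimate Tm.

38°C

Counting bases: G=4, A=0, T=3, C=4
AT pairs contribute 3, GC pairs contribute 8.
Tm = 2(3) + 4(8) = 6 + 32 = 38°C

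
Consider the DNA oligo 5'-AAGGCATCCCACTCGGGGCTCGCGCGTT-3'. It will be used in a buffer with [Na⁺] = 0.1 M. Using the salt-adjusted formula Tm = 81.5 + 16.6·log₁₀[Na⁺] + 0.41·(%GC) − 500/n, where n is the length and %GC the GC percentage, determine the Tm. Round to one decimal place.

Length n = 28. Counting bases: C=10, A=4, T=5, G=9
G+C = 19, so %GC = 19/28 × 100 = 67.857%
Salt term: 16.6 × (-1) = -16.6
GC term: 0.41 × 67.857 = 27.821; length term: −500/28 = −17.857
Tm = 81.5 + (-16.6) + 27.821 − 17.857 = 74.864 → 74.9°C

74.9°C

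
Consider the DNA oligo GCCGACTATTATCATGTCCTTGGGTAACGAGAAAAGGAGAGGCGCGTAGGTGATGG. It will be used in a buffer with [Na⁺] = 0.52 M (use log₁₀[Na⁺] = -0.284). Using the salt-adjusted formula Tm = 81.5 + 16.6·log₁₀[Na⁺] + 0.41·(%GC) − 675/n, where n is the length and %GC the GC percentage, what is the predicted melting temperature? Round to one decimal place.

Length n = 56. Base counts: A=15, T=12, G=20, C=9
G+C = 29, so %GC = 29/56 × 100 = 51.786%
Salt term: 16.6 × (-0.284) = -4.714
GC term: 0.41 × 51.786 = 21.232; length term: −675/56 = −12.054
Tm = 81.5 + (-4.714) + 21.232 − 12.054 = 85.964 → 86.0°C

86.0°C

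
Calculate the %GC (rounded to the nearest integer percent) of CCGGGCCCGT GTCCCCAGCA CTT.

74%

Base counts: G=6, C=11, T=4, A=2
G+C = 6 + 11 = 17 out of 23 bases
%GC = 17/23 × 100 = 73.91% ≈ 74%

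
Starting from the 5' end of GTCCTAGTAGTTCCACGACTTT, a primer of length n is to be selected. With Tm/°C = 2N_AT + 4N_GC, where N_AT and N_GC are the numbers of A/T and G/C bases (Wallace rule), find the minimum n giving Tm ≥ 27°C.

n = 10

First 9 bases: GTCCTAGTA → Tm = 26°C (< 27°C)
First 10 bases: GTCCTAGTAG → Tm = 30°C (≥ 27°C)
Since every base adds ≥2°C, Tm only increases with n, so the threshold is first crossed at n = 10.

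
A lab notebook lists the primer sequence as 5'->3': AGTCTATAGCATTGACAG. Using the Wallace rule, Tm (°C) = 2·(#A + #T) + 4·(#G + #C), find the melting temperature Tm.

50°C

Counting bases: G=4, T=5, C=3, A=6
So N_AT = 11 and N_GC = 7.
Tm = 2×11 + 4×7 = 50°C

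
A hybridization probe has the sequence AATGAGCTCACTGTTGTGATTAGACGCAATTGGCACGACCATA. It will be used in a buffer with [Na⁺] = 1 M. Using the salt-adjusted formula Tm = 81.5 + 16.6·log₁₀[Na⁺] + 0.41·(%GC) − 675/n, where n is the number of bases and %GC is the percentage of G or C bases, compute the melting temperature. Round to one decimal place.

Length n = 43. Counting bases: G=10, A=13, T=11, C=9
G+C = 19, so %GC = 19/43 × 100 = 44.186%
Salt term: 16.6 × (0) = 0
GC term: 0.41 × 44.186 = 18.116; length term: −675/43 = −15.698
Tm = 81.5 + (0) + 18.116 − 15.698 = 83.918 → 83.9°C

83.9°C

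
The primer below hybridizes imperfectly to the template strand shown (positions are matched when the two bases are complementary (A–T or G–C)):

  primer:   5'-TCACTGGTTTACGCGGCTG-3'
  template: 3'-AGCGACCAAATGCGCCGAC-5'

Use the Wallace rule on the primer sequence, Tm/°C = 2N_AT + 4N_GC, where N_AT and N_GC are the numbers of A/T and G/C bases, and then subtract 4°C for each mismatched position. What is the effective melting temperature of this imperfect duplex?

Primer base counts: A=2, T=6, G=6, C=5 → A+T=8, G+C=11
Perfect-match Tm = 2(8) + 4(11) = 16 + 44 = 60°C
Mismatches (positions where the bases are not complementary): 1 (at position 3)
Effective Tm = 60 − 1×4 = 60 − 4 = 56°C

56°C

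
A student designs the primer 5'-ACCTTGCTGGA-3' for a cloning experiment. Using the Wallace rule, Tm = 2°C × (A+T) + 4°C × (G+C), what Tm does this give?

Scanning the sequence gives C=3, G=3, T=3, A=2.
So N_AT = 5 and N_GC = 6.
Tm = 4·6 + 2·5 = 24 + 10 = 34°C

34°C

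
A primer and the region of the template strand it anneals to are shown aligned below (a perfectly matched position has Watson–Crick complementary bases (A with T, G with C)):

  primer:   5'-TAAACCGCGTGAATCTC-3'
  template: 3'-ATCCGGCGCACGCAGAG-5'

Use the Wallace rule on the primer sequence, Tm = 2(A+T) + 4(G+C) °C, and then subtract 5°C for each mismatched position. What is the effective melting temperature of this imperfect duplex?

Primer base counts: A=5, T=4, G=3, C=5 → A+T=9, G+C=8
Perfect-match Tm = 2(9) + 4(8) = 18 + 32 = 50°C
Mismatches (positions where the bases are not complementary): 4 (at positions 3, 4, 12, 13)
Effective Tm = 50 − 4×5 = 50 − 20 = 30°C

30°C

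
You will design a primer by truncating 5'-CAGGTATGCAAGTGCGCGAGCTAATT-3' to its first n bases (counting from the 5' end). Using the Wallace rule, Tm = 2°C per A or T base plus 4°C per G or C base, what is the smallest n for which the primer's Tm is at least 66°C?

First 20 bases: CAGGTATGCAAGTGCGCGAG → Tm = 64°C (< 66°C)
First 21 bases: CAGGTATGCAAGTGCGCGAGC → Tm = 68°C (≥ 66°C)
Since every base adds ≥2°C, Tm only increases with n, so the threshold is first crossed at n = 21.

n = 21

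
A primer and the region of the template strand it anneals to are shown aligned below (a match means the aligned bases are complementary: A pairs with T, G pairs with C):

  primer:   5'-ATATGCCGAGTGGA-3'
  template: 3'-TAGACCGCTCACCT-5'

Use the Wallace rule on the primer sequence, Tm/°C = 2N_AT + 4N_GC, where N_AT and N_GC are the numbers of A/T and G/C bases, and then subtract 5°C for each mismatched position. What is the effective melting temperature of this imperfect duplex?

32°C

Primer base counts: A=4, T=3, G=5, C=2 → A+T=7, G+C=7
Perfect-match Tm = 2(7) + 4(7) = 14 + 28 = 42°C
Mismatches (positions where the bases are not complementary): 2 (at positions 3, 6)
Effective Tm = 42 − 2×5 = 42 − 10 = 32°C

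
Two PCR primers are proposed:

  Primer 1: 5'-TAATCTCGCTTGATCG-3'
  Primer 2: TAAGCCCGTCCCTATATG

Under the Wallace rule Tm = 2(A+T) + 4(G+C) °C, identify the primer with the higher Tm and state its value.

Primer 1: A+T=9, G+C=7 → Tm = 2(9)+4(7) = 46°C
Primer 2: A+T=9, G+C=9 → Tm = 2(9)+4(9) = 54°C
46°C vs 54°C → primer 2 is higher.

Primer 2, 54°C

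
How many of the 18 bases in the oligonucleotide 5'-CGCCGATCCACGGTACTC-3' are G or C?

Base counts: A=3, G=4, C=8, T=3
G+C = 4 + 8 = 12

12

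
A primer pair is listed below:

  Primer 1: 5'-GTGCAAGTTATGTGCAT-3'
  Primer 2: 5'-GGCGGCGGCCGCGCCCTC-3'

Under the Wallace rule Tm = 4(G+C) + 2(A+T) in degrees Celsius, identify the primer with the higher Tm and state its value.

Primer 2, 70°C

Primer 1: A+T=10, G+C=7 → Tm = 2(10)+4(7) = 48°C
Primer 2: A+T=1, G+C=17 → Tm = 2(1)+4(17) = 70°C
48°C vs 70°C → primer 2 is higher.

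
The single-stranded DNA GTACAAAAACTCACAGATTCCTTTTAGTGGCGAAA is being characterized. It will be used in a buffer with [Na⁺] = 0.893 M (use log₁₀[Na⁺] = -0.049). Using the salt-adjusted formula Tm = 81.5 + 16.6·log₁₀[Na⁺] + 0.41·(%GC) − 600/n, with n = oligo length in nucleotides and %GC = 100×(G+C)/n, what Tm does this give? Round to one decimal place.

78.8°C

Length n = 35. Scanning the sequence gives T=9, G=6, C=7, A=13.
G+C = 13, so %GC = 13/35 × 100 = 37.143%
Salt term: 16.6 × (-0.049) = -0.813
GC term: 0.41 × 37.143 = 15.229; length term: −600/35 = −17.143
Tm = 81.5 + (-0.813) + 15.229 − 17.143 = 78.773 → 78.8°C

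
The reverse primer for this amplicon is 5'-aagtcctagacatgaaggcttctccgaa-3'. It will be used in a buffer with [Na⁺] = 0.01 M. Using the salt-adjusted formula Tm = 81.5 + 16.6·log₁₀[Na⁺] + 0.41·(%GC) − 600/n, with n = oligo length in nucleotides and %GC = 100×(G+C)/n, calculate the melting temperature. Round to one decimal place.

Length n = 28. Base counts: T=6, G=6, A=9, C=7
G+C = 13, so %GC = 13/28 × 100 = 46.429%
Salt term: 16.6 × (-2) = -33.2
GC term: 0.41 × 46.429 = 19.036; length term: −600/28 = −21.429
Tm = 81.5 + (-33.2) + 19.036 − 21.429 = 45.907 → 45.9°C

45.9°C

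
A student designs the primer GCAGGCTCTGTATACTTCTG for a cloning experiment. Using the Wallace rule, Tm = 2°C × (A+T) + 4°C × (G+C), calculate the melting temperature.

60°C

Scanning the sequence gives T=7, G=5, A=3, C=5.
A+T = 10, G+C = 10
Tm = 4·10 + 2·10 = 40 + 20 = 60°C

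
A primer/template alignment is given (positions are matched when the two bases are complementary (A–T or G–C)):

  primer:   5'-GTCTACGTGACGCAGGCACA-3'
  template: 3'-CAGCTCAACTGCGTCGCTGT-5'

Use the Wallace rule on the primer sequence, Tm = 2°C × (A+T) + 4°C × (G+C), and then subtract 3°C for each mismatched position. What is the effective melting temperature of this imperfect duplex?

49°C

Primer base counts: A=5, T=3, G=6, C=6 → A+T=8, G+C=12
Perfect-match Tm = 2(8) + 4(12) = 16 + 48 = 64°C
Mismatches (positions where the bases are not complementary): 5 (at positions 4, 6, 7, 16, 17)
Effective Tm = 64 − 5×3 = 64 − 15 = 49°C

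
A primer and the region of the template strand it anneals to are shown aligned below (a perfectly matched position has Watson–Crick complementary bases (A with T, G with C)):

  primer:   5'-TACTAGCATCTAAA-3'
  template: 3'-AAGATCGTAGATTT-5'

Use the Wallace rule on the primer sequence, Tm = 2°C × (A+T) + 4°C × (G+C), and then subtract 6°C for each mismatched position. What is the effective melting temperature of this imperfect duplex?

Primer base counts: A=6, T=4, G=1, C=3 → A+T=10, G+C=4
Perfect-match Tm = 2(10) + 4(4) = 20 + 16 = 36°C
Mismatches (positions where the bases are not complementary): 1 (at position 2)
Effective Tm = 36 − 1×6 = 36 − 6 = 30°C

30°C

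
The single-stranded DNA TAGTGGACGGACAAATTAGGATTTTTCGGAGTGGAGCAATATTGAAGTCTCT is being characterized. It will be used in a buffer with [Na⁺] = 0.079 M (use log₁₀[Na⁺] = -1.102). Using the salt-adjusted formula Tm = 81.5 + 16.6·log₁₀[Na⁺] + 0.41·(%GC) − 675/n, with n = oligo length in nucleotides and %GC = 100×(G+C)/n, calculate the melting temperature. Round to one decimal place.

Length n = 52. Counting bases: C=6, T=16, G=15, A=15
G+C = 21, so %GC = 21/52 × 100 = 40.385%
Salt term: 16.6 × (-1.102) = -18.293
GC term: 0.41 × 40.385 = 16.558; length term: −675/52 = −12.981
Tm = 81.5 + (-18.293) + 16.558 − 12.981 = 66.784 → 66.8°C

66.8°C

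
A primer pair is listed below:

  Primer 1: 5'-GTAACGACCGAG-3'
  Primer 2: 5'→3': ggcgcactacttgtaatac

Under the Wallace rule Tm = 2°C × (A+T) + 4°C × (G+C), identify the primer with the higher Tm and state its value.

Primer 1: A+T=5, G+C=7 → Tm = 2(5)+4(7) = 38°C
Primer 2: A+T=10, G+C=9 → Tm = 2(10)+4(9) = 56°C
38°C vs 56°C → primer 2 is higher.

Primer 2, 56°C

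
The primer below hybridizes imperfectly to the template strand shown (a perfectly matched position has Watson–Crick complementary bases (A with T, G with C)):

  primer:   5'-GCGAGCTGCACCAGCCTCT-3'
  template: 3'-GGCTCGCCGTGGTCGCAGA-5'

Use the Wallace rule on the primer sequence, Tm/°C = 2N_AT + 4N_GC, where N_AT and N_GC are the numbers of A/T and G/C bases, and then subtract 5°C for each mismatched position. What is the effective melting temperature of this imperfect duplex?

Primer base counts: A=3, T=3, G=5, C=8 → A+T=6, G+C=13
Perfect-match Tm = 2(6) + 4(13) = 12 + 52 = 64°C
Mismatches (positions where the bases are not complementary): 3 (at positions 1, 7, 16)
Effective Tm = 64 − 3×5 = 64 − 15 = 49°C

49°C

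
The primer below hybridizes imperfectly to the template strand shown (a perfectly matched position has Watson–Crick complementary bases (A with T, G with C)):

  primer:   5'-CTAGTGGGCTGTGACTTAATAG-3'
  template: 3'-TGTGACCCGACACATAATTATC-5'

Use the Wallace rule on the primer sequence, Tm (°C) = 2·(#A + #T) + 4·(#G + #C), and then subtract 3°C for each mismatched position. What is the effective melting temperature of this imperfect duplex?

Primer base counts: A=5, T=7, G=7, C=3 → A+T=12, G+C=10
Perfect-match Tm = 2(12) + 4(10) = 24 + 40 = 64°C
Mismatches (positions where the bases are not complementary): 5 (at positions 1, 2, 4, 14, 15)
Effective Tm = 64 − 5×3 = 64 − 15 = 49°C

49°C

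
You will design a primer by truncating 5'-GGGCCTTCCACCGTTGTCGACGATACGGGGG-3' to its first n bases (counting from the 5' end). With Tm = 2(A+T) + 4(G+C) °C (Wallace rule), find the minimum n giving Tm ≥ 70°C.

n = 21

First 20 bases: GGGCCTTCCACCGTTGTCGA → Tm = 66°C (< 70°C)
First 21 bases: GGGCCTTCCACCGTTGTCGAC → Tm = 70°C (≥ 70°C)
Since every base adds ≥2°C, Tm only increases with n, so the threshold is first crossed at n = 21.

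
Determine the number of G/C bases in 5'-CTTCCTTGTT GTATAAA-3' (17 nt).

A=4, G=2, T=8, C=3
Total G or C: 2 + 3 = 5

5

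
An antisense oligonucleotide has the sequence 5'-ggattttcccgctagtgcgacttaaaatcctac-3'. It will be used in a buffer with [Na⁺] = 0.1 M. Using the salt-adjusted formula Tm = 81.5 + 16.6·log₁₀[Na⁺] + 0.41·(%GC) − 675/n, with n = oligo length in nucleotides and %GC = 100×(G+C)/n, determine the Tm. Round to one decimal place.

Length n = 33. Counting bases: A=8, T=10, C=9, G=6
G+C = 15, so %GC = 15/33 × 100 = 45.455%
Salt term: 16.6 × (-1) = -16.6
GC term: 0.41 × 45.455 = 18.637; length term: −675/33 = −20.455
Tm = 81.5 + (-16.6) + 18.637 − 20.455 = 63.082 → 63.1°C

63.1°C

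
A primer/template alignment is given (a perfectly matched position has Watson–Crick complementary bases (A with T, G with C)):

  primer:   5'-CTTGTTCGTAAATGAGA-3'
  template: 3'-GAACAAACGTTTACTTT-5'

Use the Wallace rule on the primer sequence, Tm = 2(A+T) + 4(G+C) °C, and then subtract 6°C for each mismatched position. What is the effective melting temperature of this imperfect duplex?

Primer base counts: A=5, T=6, G=4, C=2 → A+T=11, G+C=6
Perfect-match Tm = 2(11) + 4(6) = 22 + 24 = 46°C
Mismatches (positions where the bases are not complementary): 3 (at positions 7, 9, 16)
Effective Tm = 46 − 3×6 = 46 − 18 = 28°C

28°C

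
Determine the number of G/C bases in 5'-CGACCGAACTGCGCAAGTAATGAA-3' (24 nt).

12

C=6, G=6, T=3, A=9
G+C = 6 + 6 = 12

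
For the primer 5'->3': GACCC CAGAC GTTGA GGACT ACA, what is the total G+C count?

13

Counting bases: C=7, T=3, A=7, G=6
G+C = 6 + 7 = 13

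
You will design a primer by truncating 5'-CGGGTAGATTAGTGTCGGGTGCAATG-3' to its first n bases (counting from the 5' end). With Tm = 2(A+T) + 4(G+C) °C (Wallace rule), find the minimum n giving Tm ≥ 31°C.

n = 11

First 10 bases: CGGGTAGATT → Tm = 30°C (< 31°C)
First 11 bases: CGGGTAGATTA → Tm = 32°C (≥ 31°C)
Each additional base adds 2°C (A/T) or 4°C (G/C), so Tm is non-decreasing in n; n = 11 is the first length to reach 31°C.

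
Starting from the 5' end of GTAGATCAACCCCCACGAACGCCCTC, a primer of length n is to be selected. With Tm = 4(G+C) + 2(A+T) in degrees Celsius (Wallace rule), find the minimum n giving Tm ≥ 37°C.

First 12 bases: GTAGATCAACCC → Tm = 36°C (< 37°C)
First 13 bases: GTAGATCAACCCC → Tm = 40°C (≥ 37°C)
Each additional base adds 2°C (A/T) or 4°C (G/C), so Tm is non-decreasing in n; n = 13 is the first length to reach 37°C.

n = 13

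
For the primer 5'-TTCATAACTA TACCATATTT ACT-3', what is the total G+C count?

5

Counting bases: G=0, A=8, C=5, T=10
G+C = 0 + 5 = 5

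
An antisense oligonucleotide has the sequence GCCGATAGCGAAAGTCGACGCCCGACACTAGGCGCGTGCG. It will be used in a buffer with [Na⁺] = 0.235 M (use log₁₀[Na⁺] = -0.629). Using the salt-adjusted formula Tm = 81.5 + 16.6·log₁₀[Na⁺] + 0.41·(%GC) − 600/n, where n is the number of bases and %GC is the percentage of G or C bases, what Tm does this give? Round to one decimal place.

Length n = 40. Counting bases: T=4, A=9, C=13, G=14
G+C = 27, so %GC = 27/40 × 100 = 67.5%
Salt term: 16.6 × (-0.629) = -10.441
GC term: 0.41 × 67.5 = 27.675; length term: −600/40 = −15
Tm = 81.5 + (-10.441) + 27.675 − 15 = 83.734 → 83.7°C

83.7°C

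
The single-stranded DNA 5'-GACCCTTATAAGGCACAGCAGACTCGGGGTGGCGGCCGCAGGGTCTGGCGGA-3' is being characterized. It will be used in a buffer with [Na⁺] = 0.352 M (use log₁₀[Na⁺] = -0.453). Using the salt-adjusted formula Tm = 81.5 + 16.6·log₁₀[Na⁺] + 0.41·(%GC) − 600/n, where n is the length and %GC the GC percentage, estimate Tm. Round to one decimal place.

Length n = 52. Base counts: C=14, G=21, T=7, A=10
G+C = 35, so %GC = 35/52 × 100 = 67.308%
Salt term: 16.6 × (-0.453) = -7.52
GC term: 0.41 × 67.308 = 27.596; length term: −600/52 = −11.538
Tm = 81.5 + (-7.52) + 27.596 − 11.538 = 90.038 → 90.0°C

90.0°C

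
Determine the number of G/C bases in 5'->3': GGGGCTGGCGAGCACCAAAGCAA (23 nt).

Scanning the sequence gives G=9, C=6, T=1, A=7.
Total G or C: 9 + 6 = 15

15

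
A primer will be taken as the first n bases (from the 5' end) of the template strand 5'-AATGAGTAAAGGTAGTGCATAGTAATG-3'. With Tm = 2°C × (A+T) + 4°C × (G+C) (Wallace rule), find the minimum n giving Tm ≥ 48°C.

n = 18

First 17 bases: AATGAGTAAAGGTAGTG → Tm = 46°C (< 48°C)
First 18 bases: AATGAGTAAAGGTAGTGC → Tm = 50°C (≥ 48°C)
Since every base adds ≥2°C, Tm only increases with n, so the threshold is first crossed at n = 18.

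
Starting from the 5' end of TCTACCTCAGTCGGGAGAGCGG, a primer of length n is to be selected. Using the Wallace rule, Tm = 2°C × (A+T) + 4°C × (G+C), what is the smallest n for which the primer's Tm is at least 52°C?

n = 17

First 16 bases: TCTACCTCAGTCGGGA → Tm = 50°C (< 52°C)
First 17 bases: TCTACCTCAGTCGGGAG → Tm = 54°C (≥ 52°C)
Each additional base adds 2°C (A/T) or 4°C (G/C), so Tm is non-decreasing in n; n = 17 is the first length to reach 52°C.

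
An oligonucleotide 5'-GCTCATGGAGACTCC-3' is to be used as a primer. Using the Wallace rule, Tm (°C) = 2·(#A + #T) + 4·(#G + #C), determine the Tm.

Counting bases: T=3, G=4, A=3, C=5
A+T = 6, G+C = 9
Tm = 2×6 + 4×9 = 48°C

48°C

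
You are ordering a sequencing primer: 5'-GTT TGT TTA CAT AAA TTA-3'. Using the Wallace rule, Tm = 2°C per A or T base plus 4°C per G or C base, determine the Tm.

42°C

Scanning the sequence gives A=6, T=9, C=1, G=2.
A+T = 15, G+C = 3
Tm = 2(15) + 4(3) = 30 + 12 = 42°C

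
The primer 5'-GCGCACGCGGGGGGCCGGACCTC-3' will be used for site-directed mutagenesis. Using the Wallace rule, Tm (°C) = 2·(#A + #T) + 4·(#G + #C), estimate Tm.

86°C

A=2, T=1, G=11, C=9
So N_AT = 3 and N_GC = 20.
Tm = 2(3) + 4(20) = 6 + 80 = 86°C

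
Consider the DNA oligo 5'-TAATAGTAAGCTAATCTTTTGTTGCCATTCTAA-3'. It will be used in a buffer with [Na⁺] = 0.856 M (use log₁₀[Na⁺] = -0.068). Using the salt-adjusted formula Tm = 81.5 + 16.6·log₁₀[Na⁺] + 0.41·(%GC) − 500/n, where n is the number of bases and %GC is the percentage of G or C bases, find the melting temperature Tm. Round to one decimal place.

76.4°C

Length n = 33. Counting bases: C=5, A=10, G=4, T=14
G+C = 9, so %GC = 9/33 × 100 = 27.273%
Salt term: 16.6 × (-0.068) = -1.129
GC term: 0.41 × 27.273 = 11.182; length term: −500/33 = −15.152
Tm = 81.5 + (-1.129) + 11.182 − 15.152 = 76.401 → 76.4°C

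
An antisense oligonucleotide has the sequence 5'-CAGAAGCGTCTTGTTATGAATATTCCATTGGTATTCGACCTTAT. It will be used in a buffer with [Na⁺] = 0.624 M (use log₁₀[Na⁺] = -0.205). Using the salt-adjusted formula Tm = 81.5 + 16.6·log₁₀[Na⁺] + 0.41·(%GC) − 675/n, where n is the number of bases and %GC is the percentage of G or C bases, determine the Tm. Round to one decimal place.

77.7°C

Length n = 44. Counting bases: T=17, G=8, A=11, C=8
G+C = 16, so %GC = 16/44 × 100 = 36.364%
Salt term: 16.6 × (-0.205) = -3.403
GC term: 0.41 × 36.364 = 14.909; length term: −675/44 = −15.341
Tm = 81.5 + (-3.403) + 14.909 − 15.341 = 77.665 → 77.7°C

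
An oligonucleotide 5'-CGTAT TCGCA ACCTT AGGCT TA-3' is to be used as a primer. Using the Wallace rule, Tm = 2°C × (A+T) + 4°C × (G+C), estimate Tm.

64°C

Scanning the sequence gives A=5, C=6, G=4, T=7.
So N_AT = 12 and N_GC = 10.
Tm = 2(12) + 4(10) = 24 + 40 = 64°C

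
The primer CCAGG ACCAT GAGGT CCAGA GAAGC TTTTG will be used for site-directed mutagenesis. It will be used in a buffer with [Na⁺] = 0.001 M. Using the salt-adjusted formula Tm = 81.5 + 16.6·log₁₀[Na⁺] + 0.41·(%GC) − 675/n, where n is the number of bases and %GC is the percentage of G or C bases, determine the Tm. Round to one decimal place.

31.1°C

Length n = 30. Base counts: A=8, G=9, C=7, T=6
G+C = 16, so %GC = 16/30 × 100 = 53.333%
Salt term: 16.6 × (-3) = -49.8
GC term: 0.41 × 53.333 = 21.867; length term: −675/30 = −22.5
Tm = 81.5 + (-49.8) + 21.867 − 22.5 = 31.067 → 31.1°C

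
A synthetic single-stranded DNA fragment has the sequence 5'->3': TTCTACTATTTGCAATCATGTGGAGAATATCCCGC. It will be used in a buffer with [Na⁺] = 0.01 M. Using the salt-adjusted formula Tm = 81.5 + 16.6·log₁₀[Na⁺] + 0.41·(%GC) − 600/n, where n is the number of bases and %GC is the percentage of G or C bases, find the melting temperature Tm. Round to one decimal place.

47.6°C

Length n = 35. A=9, T=12, G=6, C=8
G+C = 14, so %GC = 14/35 × 100 = 40%
Salt term: 16.6 × (-2) = -33.2
GC term: 0.41 × 40 = 16.4; length term: −600/35 = −17.143
Tm = 81.5 + (-33.2) + 16.4 − 17.143 = 47.557 → 47.6°C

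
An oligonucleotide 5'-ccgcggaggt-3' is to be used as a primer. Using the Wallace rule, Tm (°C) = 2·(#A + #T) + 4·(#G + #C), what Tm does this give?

Scanning the sequence gives T=1, G=5, C=3, A=1.
AT pairs contribute 2, GC pairs contribute 8.
Tm = 4·8 + 2·2 = 32 + 4 = 36°C

36°C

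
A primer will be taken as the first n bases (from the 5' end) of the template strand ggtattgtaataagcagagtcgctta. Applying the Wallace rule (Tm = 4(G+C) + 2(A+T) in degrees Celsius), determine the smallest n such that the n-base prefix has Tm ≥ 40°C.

n = 15

First 14 bases: GGTATTGTAATAAG → Tm = 36°C (< 40°C)
First 15 bases: GGTATTGTAATAAGC → Tm = 40°C (≥ 40°C)
Since every base adds ≥2°C, Tm only increases with n, so the threshold is first crossed at n = 15.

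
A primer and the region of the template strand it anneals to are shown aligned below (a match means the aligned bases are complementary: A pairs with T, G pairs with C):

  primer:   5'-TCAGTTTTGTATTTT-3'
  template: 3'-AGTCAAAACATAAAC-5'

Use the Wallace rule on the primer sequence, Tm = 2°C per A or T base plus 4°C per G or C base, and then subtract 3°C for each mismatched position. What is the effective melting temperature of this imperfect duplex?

Primer base counts: A=2, T=10, G=2, C=1 → A+T=12, G+C=3
Perfect-match Tm = 2(12) + 4(3) = 24 + 12 = 36°C
Mismatches (positions where the bases are not complementary): 1 (at position 15)
Effective Tm = 36 − 1×3 = 36 − 3 = 33°C

33°C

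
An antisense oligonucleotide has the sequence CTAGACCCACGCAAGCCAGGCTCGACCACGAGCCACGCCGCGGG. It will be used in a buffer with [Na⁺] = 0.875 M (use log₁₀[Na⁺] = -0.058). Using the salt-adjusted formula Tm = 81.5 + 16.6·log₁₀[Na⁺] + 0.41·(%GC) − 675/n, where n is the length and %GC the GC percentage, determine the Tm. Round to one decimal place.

Length n = 44. Counting bases: A=10, G=13, C=19, T=2
G+C = 32, so %GC = 32/44 × 100 = 72.727%
Salt term: 16.6 × (-0.058) = -0.963
GC term: 0.41 × 72.727 = 29.818; length term: −675/44 = −15.341
Tm = 81.5 + (-0.963) + 29.818 − 15.341 = 95.014 → 95.0°C

95.0°C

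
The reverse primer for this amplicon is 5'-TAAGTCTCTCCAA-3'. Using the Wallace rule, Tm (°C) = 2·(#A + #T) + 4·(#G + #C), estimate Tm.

Base counts: C=4, T=4, G=1, A=4
A+T = 8, G+C = 5
Tm = 2×8 + 4×5 = 36°C

36°C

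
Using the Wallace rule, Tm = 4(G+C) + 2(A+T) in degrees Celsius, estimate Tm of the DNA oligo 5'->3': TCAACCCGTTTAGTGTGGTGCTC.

70°C

Scanning the sequence gives C=6, G=6, T=8, A=3.
A+T = 11, G+C = 12
Tm = 2(11) + 4(12) = 22 + 48 = 70°C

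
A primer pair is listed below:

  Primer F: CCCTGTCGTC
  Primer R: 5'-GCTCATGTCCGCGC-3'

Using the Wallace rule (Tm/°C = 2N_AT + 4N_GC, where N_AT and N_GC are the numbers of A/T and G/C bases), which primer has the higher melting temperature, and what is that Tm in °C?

Primer F: A+T=3, G+C=7 → Tm = 2(3)+4(7) = 34°C
Primer R: A+T=4, G+C=10 → Tm = 2(4)+4(10) = 48°C
34°C vs 48°C → primer R is higher.

Primer R, 48°C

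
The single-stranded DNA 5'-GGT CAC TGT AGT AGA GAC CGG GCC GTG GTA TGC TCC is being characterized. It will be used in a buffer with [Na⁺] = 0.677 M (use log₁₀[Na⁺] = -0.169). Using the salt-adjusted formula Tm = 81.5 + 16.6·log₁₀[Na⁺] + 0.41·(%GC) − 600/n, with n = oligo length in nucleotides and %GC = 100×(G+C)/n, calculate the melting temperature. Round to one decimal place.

Length n = 36. Counting bases: T=8, C=9, G=13, A=6
G+C = 22, so %GC = 22/36 × 100 = 61.111%
Salt term: 16.6 × (-0.169) = -2.805
GC term: 0.41 × 61.111 = 25.056; length term: −600/36 = −16.667
Tm = 81.5 + (-2.805) + 25.056 − 16.667 = 87.084 → 87.1°C

87.1°C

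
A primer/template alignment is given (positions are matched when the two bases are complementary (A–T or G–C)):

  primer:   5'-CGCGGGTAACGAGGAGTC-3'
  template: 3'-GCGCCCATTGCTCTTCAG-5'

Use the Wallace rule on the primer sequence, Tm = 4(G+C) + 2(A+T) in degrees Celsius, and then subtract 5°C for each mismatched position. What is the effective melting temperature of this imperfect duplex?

Primer base counts: A=4, T=2, G=8, C=4 → A+T=6, G+C=12
Perfect-match Tm = 2(6) + 4(12) = 12 + 48 = 60°C
Mismatches (positions where the bases are not complementary): 1 (at position 14)
Effective Tm = 60 − 1×5 = 60 − 5 = 55°C

55°C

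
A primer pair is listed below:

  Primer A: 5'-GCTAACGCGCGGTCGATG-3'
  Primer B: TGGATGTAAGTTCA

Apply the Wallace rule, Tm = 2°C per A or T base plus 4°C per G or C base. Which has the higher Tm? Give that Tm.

Primer A: A+T=6, G+C=12 → Tm = 2(6)+4(12) = 60°C
Primer B: A+T=9, G+C=5 → Tm = 2(9)+4(5) = 38°C
60°C vs 38°C → primer A is higher.

Primer A, 60°C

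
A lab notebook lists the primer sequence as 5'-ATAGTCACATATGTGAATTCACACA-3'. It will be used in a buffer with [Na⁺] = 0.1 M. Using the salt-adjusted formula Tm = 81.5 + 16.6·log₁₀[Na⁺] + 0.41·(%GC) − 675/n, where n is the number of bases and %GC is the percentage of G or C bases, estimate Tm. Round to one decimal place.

Length n = 25. Base counts: C=5, T=7, A=10, G=3
G+C = 8, so %GC = 8/25 × 100 = 32%
Salt term: 16.6 × (-1) = -16.6
GC term: 0.41 × 32 = 13.12; length term: −675/25 = −27
Tm = 81.5 + (-16.6) + 13.12 − 27 = 51.02 → 51.0°C

51.0°C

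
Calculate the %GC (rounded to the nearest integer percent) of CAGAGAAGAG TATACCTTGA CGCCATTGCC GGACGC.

Counting bases: T=6, C=10, G=10, A=10
G+C = 10 + 10 = 20 out of 36 bases
%GC = 20/36 × 100 = 55.56% ≈ 56%

56%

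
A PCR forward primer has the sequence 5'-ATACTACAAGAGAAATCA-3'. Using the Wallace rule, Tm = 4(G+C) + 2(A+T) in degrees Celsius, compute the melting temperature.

46°C

Scanning the sequence gives A=10, C=3, T=3, G=2.
AT pairs contribute 13, GC pairs contribute 5.
Tm = 2×13 + 4×5 = 46°C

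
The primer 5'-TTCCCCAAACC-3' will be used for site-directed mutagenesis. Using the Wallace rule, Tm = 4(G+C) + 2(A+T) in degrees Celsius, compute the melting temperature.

A=3, C=6, T=2, G=0
AT pairs contribute 5, GC pairs contribute 6.
Tm = 2×5 + 4×6 = 34°C

34°C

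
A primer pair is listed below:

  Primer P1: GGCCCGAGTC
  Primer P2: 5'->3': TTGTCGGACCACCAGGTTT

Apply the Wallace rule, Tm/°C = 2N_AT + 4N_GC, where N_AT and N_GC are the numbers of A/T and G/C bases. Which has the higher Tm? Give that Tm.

Primer P1: A+T=2, G+C=8 → Tm = 2(2)+4(8) = 36°C
Primer P2: A+T=9, G+C=10 → Tm = 2(9)+4(10) = 58°C
36°C vs 58°C → primer P2 is higher.

Primer P2, 58°C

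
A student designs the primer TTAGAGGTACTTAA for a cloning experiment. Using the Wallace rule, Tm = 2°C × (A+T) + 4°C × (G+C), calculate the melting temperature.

36°C

T=5, G=3, A=5, C=1
AT pairs contribute 10, GC pairs contribute 4.
Tm = 4·4 + 2·10 = 16 + 20 = 36°C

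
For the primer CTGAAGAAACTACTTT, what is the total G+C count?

5

Base counts: G=2, C=3, A=6, T=5
G+C = 2 + 3 = 5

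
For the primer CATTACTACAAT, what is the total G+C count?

3

Base counts: C=3, T=4, G=0, A=5
G+C = 0 + 3 = 3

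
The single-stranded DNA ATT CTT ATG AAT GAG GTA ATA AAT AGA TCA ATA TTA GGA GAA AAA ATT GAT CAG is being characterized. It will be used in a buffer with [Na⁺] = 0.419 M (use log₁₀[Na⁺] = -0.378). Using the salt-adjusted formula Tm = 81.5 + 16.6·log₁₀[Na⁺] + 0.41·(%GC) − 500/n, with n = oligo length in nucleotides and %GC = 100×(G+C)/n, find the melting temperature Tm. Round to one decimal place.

Length n = 54. G=10, C=3, A=25, T=16
G+C = 13, so %GC = 13/54 × 100 = 24.074%
Salt term: 16.6 × (-0.378) = -6.275
GC term: 0.41 × 24.074 = 9.87; length term: −500/54 = −9.259
Tm = 81.5 + (-6.275) + 9.87 − 9.259 = 75.836 → 75.8°C

75.8°C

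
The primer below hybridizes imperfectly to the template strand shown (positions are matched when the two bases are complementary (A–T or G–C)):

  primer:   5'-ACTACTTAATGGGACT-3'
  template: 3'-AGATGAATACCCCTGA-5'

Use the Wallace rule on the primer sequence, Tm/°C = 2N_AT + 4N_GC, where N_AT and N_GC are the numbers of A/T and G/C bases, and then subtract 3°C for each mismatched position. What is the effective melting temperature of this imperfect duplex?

Primer base counts: A=5, T=5, G=3, C=3 → A+T=10, G+C=6
Perfect-match Tm = 2(10) + 4(6) = 20 + 24 = 44°C
Mismatches (positions where the bases are not complementary): 3 (at positions 1, 9, 10)
Effective Tm = 44 − 3×3 = 44 − 9 = 35°C

35°C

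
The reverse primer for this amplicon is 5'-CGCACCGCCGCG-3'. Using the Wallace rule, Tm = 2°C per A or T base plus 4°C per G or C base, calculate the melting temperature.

Scanning the sequence gives C=7, A=1, G=4, T=0.
AT pairs contribute 1, GC pairs contribute 11.
Tm = 4·11 + 2·1 = 44 + 2 = 46°C

46°C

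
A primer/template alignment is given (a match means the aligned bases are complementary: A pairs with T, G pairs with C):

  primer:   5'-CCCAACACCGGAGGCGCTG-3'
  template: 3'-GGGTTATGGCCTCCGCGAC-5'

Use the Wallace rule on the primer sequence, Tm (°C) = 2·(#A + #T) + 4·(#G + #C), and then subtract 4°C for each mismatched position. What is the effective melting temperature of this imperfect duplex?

Primer base counts: A=4, T=1, G=6, C=8 → A+T=5, G+C=14
Perfect-match Tm = 2(5) + 4(14) = 10 + 56 = 66°C
Mismatches (positions where the bases are not complementary): 1 (at position 6)
Effective Tm = 66 − 1×4 = 66 − 4 = 62°C

62°C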